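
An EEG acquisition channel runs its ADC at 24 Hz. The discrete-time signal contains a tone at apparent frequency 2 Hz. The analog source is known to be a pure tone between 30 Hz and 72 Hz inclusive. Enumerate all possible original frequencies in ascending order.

46 Hz, 50 Hz, 70 Hz

Frequencies that alias to 2 Hz are k·fs ± 2 Hz for integer k ≥ 0.
k=0: 2 Hz.
k=1: 22 Hz, 26 Hz.
k=2: 46 Hz, 50 Hz.
k=3: 70 Hz, 74 Hz.
k=4: 94 Hz, 98 Hz.
Within [30 Hz, 72 Hz]: 46 Hz, 50 Hz, 70 Hz.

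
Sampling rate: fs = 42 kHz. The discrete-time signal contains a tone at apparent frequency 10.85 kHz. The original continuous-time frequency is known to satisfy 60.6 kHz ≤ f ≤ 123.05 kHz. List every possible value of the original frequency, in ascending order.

Frequencies that alias to 10.85 kHz are k·fs ± 10.85 kHz for integer k ≥ 0.
k=0: 10.85 kHz.
k=1: 31.15 kHz, 52.85 kHz.
k=2: 73.15 kHz, 94.85 kHz.
k=3: 115.15 kHz, 136.85 kHz.
k=4: 157.15 kHz, 178.85 kHz.
Within [60.6 kHz, 123.05 kHz]: 73.15 kHz, 94.85 kHz, 115.15 kHz.

73.15 kHz, 94.85 kHz, 115.15 kHz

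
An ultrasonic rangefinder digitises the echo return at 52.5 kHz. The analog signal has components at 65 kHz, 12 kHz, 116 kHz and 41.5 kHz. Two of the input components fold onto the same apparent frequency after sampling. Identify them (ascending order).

41.5 kHz, 116 kHz

fs/2 = 26.25 kHz.
65 kHz mod fs = 12.5 kHz.
12.5 kHz ≤ fs/2 = 26.25 kHz, appears at 12.5 kHz.
12 kHz ≤ fs/2 = 26.25 kHz, passes unchanged.
116 kHz mod fs = 11 kHz.
11 kHz ≤ fs/2 = 26.25 kHz, appears at 11 kHz.
41.5 kHz > fs/2 = 26.25 kHz, folds to fs − 41.5 kHz = 11 kHz.
41.5 kHz and 116 kHz both map to 11 kHz.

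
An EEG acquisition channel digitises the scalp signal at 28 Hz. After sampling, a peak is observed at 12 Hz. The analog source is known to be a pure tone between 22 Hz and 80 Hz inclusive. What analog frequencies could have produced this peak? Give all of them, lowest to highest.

Frequencies that alias to 12 Hz are k·fs ± 12 Hz for integer k ≥ 0.
k=0: 12 Hz.
k=1: 16 Hz, 40 Hz.
k=2: 44 Hz, 68 Hz.
k=3: 72 Hz, 96 Hz.
k=4: 100 Hz, 124 Hz.
Within [22 Hz, 80 Hz]: 40 Hz, 44 Hz, 68 Hz, 72 Hz.

40 Hz, 44 Hz, 68 Hz, 72 Hz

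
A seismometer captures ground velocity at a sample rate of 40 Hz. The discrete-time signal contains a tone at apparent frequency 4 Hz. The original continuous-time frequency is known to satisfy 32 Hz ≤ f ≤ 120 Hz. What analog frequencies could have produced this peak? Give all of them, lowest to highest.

Frequencies that alias to 4 Hz are k·fs ± 4 Hz for integer k ≥ 0.
k=0: 4 Hz.
k=1: 36 Hz, 44 Hz.
k=2: 76 Hz, 84 Hz.
k=3: 116 Hz, 124 Hz.
k=4: 156 Hz, 164 Hz.
Within [32 Hz, 120 Hz]: 36 Hz, 44 Hz, 76 Hz, 84 Hz, 116 Hz.

36 Hz, 44 Hz, 76 Hz, 84 Hz, 116 Hz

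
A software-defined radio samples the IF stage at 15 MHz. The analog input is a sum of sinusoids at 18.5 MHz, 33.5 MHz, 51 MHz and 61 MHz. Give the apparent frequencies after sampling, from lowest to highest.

fs/2 = 7.5 MHz.
18.5 MHz mod fs = 3.5 MHz.
3.5 MHz ≤ fs/2 = 7.5 MHz, appears at 3.5 MHz.
33.5 MHz mod fs = 3.5 MHz.
3.5 MHz ≤ fs/2 = 7.5 MHz, appears at 3.5 MHz.
51 MHz mod fs = 6 MHz.
6 MHz ≤ fs/2 = 7.5 MHz, appears at 6 MHz.
61 MHz mod fs = 1 MHz.
1 MHz ≤ fs/2 = 7.5 MHz, appears at 1 MHz.
Distinct values: {1 MHz, 3.5 MHz, 6 MHz}.

1 MHz, 3.5 MHz, 6 MHz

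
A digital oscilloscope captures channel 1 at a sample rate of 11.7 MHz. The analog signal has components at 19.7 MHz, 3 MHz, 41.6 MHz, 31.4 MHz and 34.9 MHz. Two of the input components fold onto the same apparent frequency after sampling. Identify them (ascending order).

fs/2 = 5.85 MHz.
19.7 MHz mod fs = 8 MHz.
8 MHz > fs/2 = 5.85 MHz, folds to fs − 8 MHz = 3.7 MHz.
3 MHz ≤ fs/2 = 5.85 MHz, passes unchanged.
41.6 MHz mod fs = 6.5 MHz.
6.5 MHz > fs/2 = 5.85 MHz, folds to fs − 6.5 MHz = 5.2 MHz.
31.4 MHz mod fs = 8 MHz.
8 MHz > fs/2 = 5.85 MHz, folds to fs − 8 MHz = 3.7 MHz.
34.9 MHz mod fs = 11.5 MHz.
11.5 MHz > fs/2 = 5.85 MHz, folds to fs − 11.5 MHz = 0.2 MHz.
19.7 MHz and 31.4 MHz both map to 3.7 MHz.

19.7 MHz, 31.4 MHz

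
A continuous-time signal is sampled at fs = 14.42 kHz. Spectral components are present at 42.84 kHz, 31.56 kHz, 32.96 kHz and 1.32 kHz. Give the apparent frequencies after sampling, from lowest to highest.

0.42 kHz, 1.32 kHz, 2.72 kHz, 4.12 kHz

fs/2 = 7.21 kHz.
42.84 kHz mod fs = 14 kHz.
14 kHz > fs/2 = 7.21 kHz, folds to fs − 14 kHz = 0.42 kHz.
31.56 kHz mod fs = 2.72 kHz.
2.72 kHz ≤ fs/2 = 7.21 kHz, appears at 2.72 kHz.
32.96 kHz mod fs = 4.12 kHz.
4.12 kHz ≤ fs/2 = 7.21 kHz, appears at 4.12 kHz.
1.32 kHz ≤ fs/2 = 7.21 kHz, passes unchanged.
Distinct values: {0.42 kHz, 1.32 kHz, 2.72 kHz, 4.12 kHz}.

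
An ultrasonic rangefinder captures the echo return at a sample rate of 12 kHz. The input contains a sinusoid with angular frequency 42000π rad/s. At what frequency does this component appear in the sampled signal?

ω = 42000π rad/s → f = ω/(2π) = 21000 Hz = 21 kHz.
21 kHz mod fs = 9 kHz.
9 kHz > fs/2 = 6 kHz, folds to fs − 9 kHz = 3 kHz.

3 kHz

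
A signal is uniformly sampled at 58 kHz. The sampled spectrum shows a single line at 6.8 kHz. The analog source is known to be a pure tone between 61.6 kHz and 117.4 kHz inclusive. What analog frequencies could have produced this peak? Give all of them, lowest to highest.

Frequencies that alias to 6.8 kHz are k·fs ± 6.8 kHz for integer k ≥ 0.
k=0: 6.8 kHz.
k=1: 51.2 kHz, 64.8 kHz.
k=2: 109.2 kHz, 122.8 kHz.
k=3: 167.2 kHz, 180.8 kHz.
Within [61.6 kHz, 117.4 kHz]: 64.8 kHz, 109.2 kHz.

64.8 kHz, 109.2 kHz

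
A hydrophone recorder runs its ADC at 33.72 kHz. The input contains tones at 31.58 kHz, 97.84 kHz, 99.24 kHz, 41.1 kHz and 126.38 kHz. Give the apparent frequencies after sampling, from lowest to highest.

1.92 kHz, 2.14 kHz, 3.32 kHz, 7.38 kHz, 8.5 kHz

fs/2 = 16.86 kHz.
31.58 kHz > fs/2 = 16.86 kHz, folds to fs − 31.58 kHz = 2.14 kHz.
97.84 kHz mod fs = 30.4 kHz.
30.4 kHz > fs/2 = 16.86 kHz, folds to fs − 30.4 kHz = 3.32 kHz.
99.24 kHz mod fs = 31.8 kHz.
31.8 kHz > fs/2 = 16.86 kHz, folds to fs − 31.8 kHz = 1.92 kHz.
41.1 kHz mod fs = 7.38 kHz.
7.38 kHz ≤ fs/2 = 16.86 kHz, appears at 7.38 kHz.
126.38 kHz mod fs = 25.22 kHz.
25.22 kHz > fs/2 = 16.86 kHz, folds to fs − 25.22 kHz = 8.5 kHz.
Distinct values: {1.92 kHz, 2.14 kHz, 3.32 kHz, 7.38 kHz, 8.5 kHz}.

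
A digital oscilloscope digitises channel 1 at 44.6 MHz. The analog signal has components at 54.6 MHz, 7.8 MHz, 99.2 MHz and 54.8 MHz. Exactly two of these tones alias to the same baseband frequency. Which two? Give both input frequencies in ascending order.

54.6 MHz, 99.2 MHz

fs/2 = 22.3 MHz.
54.6 MHz mod fs = 10 MHz.
10 MHz ≤ fs/2 = 22.3 MHz, appears at 10 MHz.
7.8 MHz ≤ fs/2 = 22.3 MHz, passes unchanged.
99.2 MHz mod fs = 10 MHz.
10 MHz ≤ fs/2 = 22.3 MHz, appears at 10 MHz.
54.8 MHz mod fs = 10.2 MHz.
10.2 MHz ≤ fs/2 = 22.3 MHz, appears at 10.2 MHz.
54.6 MHz and 99.2 MHz both map to 10 MHz.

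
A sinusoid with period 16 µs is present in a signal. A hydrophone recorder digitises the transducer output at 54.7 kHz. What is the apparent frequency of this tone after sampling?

7.8 kHz

T = 16 µs → f = 1/T = 62.5 kHz.
62.5 kHz mod fs = 7.8 kHz.
7.8 kHz ≤ fs/2 = 27.35 kHz, appears at 7.8 kHz.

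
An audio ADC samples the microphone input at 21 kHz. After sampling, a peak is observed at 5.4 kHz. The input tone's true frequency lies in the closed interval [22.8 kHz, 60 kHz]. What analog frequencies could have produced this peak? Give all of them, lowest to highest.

26.4 kHz, 36.6 kHz, 47.4 kHz, 57.6 kHz

Frequencies that alias to 5.4 kHz are k·fs ± 5.4 kHz for integer k ≥ 0.
k=0: 5.4 kHz.
k=1: 15.6 kHz, 26.4 kHz.
k=2: 36.6 kHz, 47.4 kHz.
k=3: 57.6 kHz, 68.4 kHz.
k=4: 78.6 kHz, 89.4 kHz.
Within [22.8 kHz, 60 kHz]: 26.4 kHz, 36.6 kHz, 47.4 kHz, 57.6 kHz.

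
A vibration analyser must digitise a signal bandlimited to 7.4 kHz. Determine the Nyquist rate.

14.8 kHz

Nyquist rate = 2 × 7.4 kHz = 14.8 kHz.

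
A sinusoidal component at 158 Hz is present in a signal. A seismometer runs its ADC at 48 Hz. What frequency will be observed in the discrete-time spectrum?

158 Hz mod fs = 14 Hz.
14 Hz ≤ fs/2 = 24 Hz, appears at 14 Hz.

14 Hz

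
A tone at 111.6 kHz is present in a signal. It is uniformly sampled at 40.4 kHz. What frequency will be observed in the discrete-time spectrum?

111.6 kHz mod fs = 30.8 kHz.
30.8 kHz > fs/2 = 20.2 kHz, folds to fs − 30.8 kHz = 9.6 kHz.

9.6 kHz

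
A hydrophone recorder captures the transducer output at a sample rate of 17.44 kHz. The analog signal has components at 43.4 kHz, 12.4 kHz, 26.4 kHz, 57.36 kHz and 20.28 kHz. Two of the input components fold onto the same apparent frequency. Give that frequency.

5.04 kHz

fs/2 = 8.72 kHz.
43.4 kHz mod fs = 8.52 kHz.
8.52 kHz ≤ fs/2 = 8.72 kHz, appears at 8.52 kHz.
12.4 kHz > fs/2 = 8.72 kHz, folds to fs − 12.4 kHz = 5.04 kHz.
26.4 kHz mod fs = 8.96 kHz.
8.96 kHz > fs/2 = 8.72 kHz, folds to fs − 8.96 kHz = 8.48 kHz.
57.36 kHz mod fs = 5.04 kHz.
5.04 kHz ≤ fs/2 = 8.72 kHz, appears at 5.04 kHz.
20.28 kHz mod fs = 2.84 kHz.
2.84 kHz ≤ fs/2 = 8.72 kHz, appears at 2.84 kHz.
12.4 kHz and 57.36 kHz both map to 5.04 kHz.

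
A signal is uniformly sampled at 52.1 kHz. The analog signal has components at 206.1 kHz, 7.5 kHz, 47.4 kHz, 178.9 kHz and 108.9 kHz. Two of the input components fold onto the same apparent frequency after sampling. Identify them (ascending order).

47.4 kHz, 108.9 kHz

fs/2 = 26.05 kHz.
206.1 kHz mod fs = 49.8 kHz.
49.8 kHz > fs/2 = 26.05 kHz, folds to fs − 49.8 kHz = 2.3 kHz.
7.5 kHz ≤ fs/2 = 26.05 kHz, passes unchanged.
47.4 kHz > fs/2 = 26.05 kHz, folds to fs − 47.4 kHz = 4.7 kHz.
178.9 kHz mod fs = 22.6 kHz.
22.6 kHz ≤ fs/2 = 26.05 kHz, appears at 22.6 kHz.
108.9 kHz mod fs = 4.7 kHz.
4.7 kHz ≤ fs/2 = 26.05 kHz, appears at 4.7 kHz.
47.4 kHz and 108.9 kHz both map to 4.7 kHz.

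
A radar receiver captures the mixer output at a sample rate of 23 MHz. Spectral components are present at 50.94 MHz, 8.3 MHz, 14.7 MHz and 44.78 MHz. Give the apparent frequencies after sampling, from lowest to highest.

fs/2 = 11.5 MHz.
50.94 MHz mod fs = 4.94 MHz.
4.94 MHz ≤ fs/2 = 11.5 MHz, appears at 4.94 MHz.
8.3 MHz ≤ fs/2 = 11.5 MHz, passes unchanged.
14.7 MHz > fs/2 = 11.5 MHz, folds to fs − 14.7 MHz = 8.3 MHz.
44.78 MHz mod fs = 21.78 MHz.
21.78 MHz > fs/2 = 11.5 MHz, folds to fs − 21.78 MHz = 1.22 MHz.
Distinct values: {1.22 MHz, 4.94 MHz, 8.3 MHz}.

1.22 MHz, 4.94 MHz, 8.3 MHz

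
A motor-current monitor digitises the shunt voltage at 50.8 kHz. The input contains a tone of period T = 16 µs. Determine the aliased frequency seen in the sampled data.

T = 16 µs → f = 1/T = 62.5 kHz.
62.5 kHz mod fs = 11.7 kHz.
11.7 kHz ≤ fs/2 = 25.4 kHz, appears at 11.7 kHz.

11.7 kHz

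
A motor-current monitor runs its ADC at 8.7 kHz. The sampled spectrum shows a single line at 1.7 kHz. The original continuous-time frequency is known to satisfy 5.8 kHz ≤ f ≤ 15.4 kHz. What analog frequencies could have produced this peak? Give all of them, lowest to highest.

7 kHz, 10.4 kHz

Frequencies that alias to 1.7 kHz are k·fs ± 1.7 kHz for integer k ≥ 0.
k=0: 1.7 kHz.
k=1: 7 kHz, 10.4 kHz.
k=2: 15.7 kHz, 19.1 kHz.
Within [5.8 kHz, 15.4 kHz]: 7 kHz, 10.4 kHz.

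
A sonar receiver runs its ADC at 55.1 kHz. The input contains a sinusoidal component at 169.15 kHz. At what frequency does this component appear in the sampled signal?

3.85 kHz

169.15 kHz mod fs = 3.85 kHz.
3.85 kHz ≤ fs/2 = 27.55 kHz, appears at 3.85 kHz.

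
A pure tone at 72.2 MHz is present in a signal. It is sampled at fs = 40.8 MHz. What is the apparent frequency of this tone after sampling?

72.2 MHz mod fs = 31.4 MHz.
31.4 MHz > fs/2 = 20.4 MHz, folds to fs − 31.4 MHz = 9.4 MHz.

9.4 MHz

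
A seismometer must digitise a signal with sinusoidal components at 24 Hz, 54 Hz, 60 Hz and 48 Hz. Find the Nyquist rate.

Highest-frequency component: 60 Hz.
Nyquist rate = 2 × 60 Hz = 120 Hz.

120 Hz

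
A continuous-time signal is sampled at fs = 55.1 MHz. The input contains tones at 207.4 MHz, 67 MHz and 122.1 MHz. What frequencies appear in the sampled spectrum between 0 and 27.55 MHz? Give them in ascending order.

fs/2 = 27.55 MHz.
207.4 MHz mod fs = 42.1 MHz.
42.1 MHz > fs/2 = 27.55 MHz, folds to fs − 42.1 MHz = 13 MHz.
67 MHz mod fs = 11.9 MHz.
11.9 MHz ≤ fs/2 = 27.55 MHz, appears at 11.9 MHz.
122.1 MHz mod fs = 11.9 MHz.
11.9 MHz ≤ fs/2 = 27.55 MHz, appears at 11.9 MHz.
Distinct values: {11.9 MHz, 13 MHz}.

11.9 MHz, 13 MHz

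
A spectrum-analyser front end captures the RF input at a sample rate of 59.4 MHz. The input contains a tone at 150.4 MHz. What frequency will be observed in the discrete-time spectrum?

150.4 MHz mod fs = 31.6 MHz.
31.6 MHz > fs/2 = 29.7 MHz, folds to fs − 31.6 MHz = 27.8 MHz.

27.8 MHz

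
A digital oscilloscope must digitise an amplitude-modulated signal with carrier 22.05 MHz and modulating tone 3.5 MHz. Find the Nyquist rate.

AM sidebands sit at fc ± fm = 18.55 MHz and 25.55 MHz.
Highest-frequency component: 25.55 MHz.
Nyquist rate = 2 × 25.55 MHz = 51.1 MHz.

51.1 MHz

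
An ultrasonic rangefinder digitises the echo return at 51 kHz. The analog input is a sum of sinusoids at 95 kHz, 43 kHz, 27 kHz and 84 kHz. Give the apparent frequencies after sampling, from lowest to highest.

7 kHz, 8 kHz, 18 kHz, 24 kHz

fs/2 = 25.5 kHz.
95 kHz mod fs = 44 kHz.
44 kHz > fs/2 = 25.5 kHz, folds to fs − 44 kHz = 7 kHz.
43 kHz > fs/2 = 25.5 kHz, folds to fs − 43 kHz = 8 kHz.
27 kHz > fs/2 = 25.5 kHz, folds to fs − 27 kHz = 24 kHz.
84 kHz mod fs = 33 kHz.
33 kHz > fs/2 = 25.5 kHz, folds to fs − 33 kHz = 18 kHz.
Distinct values: {7 kHz, 8 kHz, 18 kHz, 24 kHz}.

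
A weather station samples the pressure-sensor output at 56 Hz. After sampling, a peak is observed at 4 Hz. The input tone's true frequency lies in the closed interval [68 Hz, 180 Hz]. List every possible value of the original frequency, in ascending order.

108 Hz, 116 Hz, 164 Hz, 172 Hz

Frequencies that alias to 4 Hz are k·fs ± 4 Hz for integer k ≥ 0.
k=0: 4 Hz.
k=1: 52 Hz, 60 Hz.
k=2: 108 Hz, 116 Hz.
k=3: 164 Hz, 172 Hz.
k=4: 220 Hz, 228 Hz.
Within [68 Hz, 180 Hz]: 108 Hz, 116 Hz, 164 Hz, 172 Hz.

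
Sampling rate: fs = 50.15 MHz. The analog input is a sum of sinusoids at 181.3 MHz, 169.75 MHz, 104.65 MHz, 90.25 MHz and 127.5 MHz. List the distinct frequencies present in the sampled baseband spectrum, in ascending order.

fs/2 = 25.075 MHz.
181.3 MHz mod fs = 30.85 MHz.
30.85 MHz > fs/2 = 25.075 MHz, folds to fs − 30.85 MHz = 19.3 MHz.
169.75 MHz mod fs = 19.3 MHz.
19.3 MHz ≤ fs/2 = 25.075 MHz, appears at 19.3 MHz.
104.65 MHz mod fs = 4.35 MHz.
4.35 MHz ≤ fs/2 = 25.075 MHz, appears at 4.35 MHz.
90.25 MHz mod fs = 40.1 MHz.
40.1 MHz > fs/2 = 25.075 MHz, folds to fs − 40.1 MHz = 10.05 MHz.
127.5 MHz mod fs = 27.2 MHz.
27.2 MHz > fs/2 = 25.075 MHz, folds to fs − 27.2 MHz = 22.95 MHz.
Distinct values: {4.35 MHz, 10.05 MHz, 19.3 MHz, 22.95 MHz}.

4.35 MHz, 10.05 MHz, 19.3 MHz, 22.95 MHz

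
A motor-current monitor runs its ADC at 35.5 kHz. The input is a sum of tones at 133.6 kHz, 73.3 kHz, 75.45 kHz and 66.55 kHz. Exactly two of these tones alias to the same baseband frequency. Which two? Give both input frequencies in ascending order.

66.55 kHz, 75.45 kHz

fs/2 = 17.75 kHz.
133.6 kHz mod fs = 27.1 kHz.
27.1 kHz > fs/2 = 17.75 kHz, folds to fs − 27.1 kHz = 8.4 kHz.
73.3 kHz mod fs = 2.3 kHz.
2.3 kHz ≤ fs/2 = 17.75 kHz, appears at 2.3 kHz.
75.45 kHz mod fs = 4.45 kHz.
4.45 kHz ≤ fs/2 = 17.75 kHz, appears at 4.45 kHz.
66.55 kHz mod fs = 31.05 kHz.
31.05 kHz > fs/2 = 17.75 kHz, folds to fs − 31.05 kHz = 4.45 kHz.
66.55 kHz and 75.45 kHz both map to 4.45 kHz.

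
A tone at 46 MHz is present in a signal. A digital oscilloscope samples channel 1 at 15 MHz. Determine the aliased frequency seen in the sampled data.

1 MHz

46 MHz mod fs = 1 MHz.
1 MHz ≤ fs/2 = 7.5 MHz, appears at 1 MHz.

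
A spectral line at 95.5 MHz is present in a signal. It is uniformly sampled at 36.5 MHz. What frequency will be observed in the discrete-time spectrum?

14 MHz

95.5 MHz mod fs = 22.5 MHz.
22.5 MHz > fs/2 = 18.25 MHz, folds to fs − 22.5 MHz = 14 MHz.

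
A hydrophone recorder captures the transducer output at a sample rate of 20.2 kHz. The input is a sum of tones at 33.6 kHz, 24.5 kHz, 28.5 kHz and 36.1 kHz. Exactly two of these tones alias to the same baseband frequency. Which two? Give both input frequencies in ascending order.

fs/2 = 10.1 kHz.
33.6 kHz mod fs = 13.4 kHz.
13.4 kHz > fs/2 = 10.1 kHz, folds to fs − 13.4 kHz = 6.8 kHz.
24.5 kHz mod fs = 4.3 kHz.
4.3 kHz ≤ fs/2 = 10.1 kHz, appears at 4.3 kHz.
28.5 kHz mod fs = 8.3 kHz.
8.3 kHz ≤ fs/2 = 10.1 kHz, appears at 8.3 kHz.
36.1 kHz mod fs = 15.9 kHz.
15.9 kHz > fs/2 = 10.1 kHz, folds to fs − 15.9 kHz = 4.3 kHz.
24.5 kHz and 36.1 kHz both map to 4.3 kHz.

24.5 kHz, 36.1 kHz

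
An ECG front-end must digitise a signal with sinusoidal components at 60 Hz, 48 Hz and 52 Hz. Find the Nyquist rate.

Highest-frequency component: 60 Hz.
Nyquist rate = 2 × 60 Hz = 120 Hz.

120 Hz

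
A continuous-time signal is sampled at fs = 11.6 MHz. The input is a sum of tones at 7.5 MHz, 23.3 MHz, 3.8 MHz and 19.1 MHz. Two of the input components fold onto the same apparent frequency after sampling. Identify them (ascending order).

7.5 MHz, 19.1 MHz

fs/2 = 5.8 MHz.
7.5 MHz > fs/2 = 5.8 MHz, folds to fs − 7.5 MHz = 4.1 MHz.
23.3 MHz mod fs = 0.1 MHz.
0.1 MHz ≤ fs/2 = 5.8 MHz, appears at 0.1 MHz.
3.8 MHz ≤ fs/2 = 5.8 MHz, passes unchanged.
19.1 MHz mod fs = 7.5 MHz.
7.5 MHz > fs/2 = 5.8 MHz, folds to fs − 7.5 MHz = 4.1 MHz.
7.5 MHz and 19.1 MHz both map to 4.1 MHz.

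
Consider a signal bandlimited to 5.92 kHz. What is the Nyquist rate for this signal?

11.84 kHz

Nyquist rate = 2 × 5.92 kHz = 11.84 kHz.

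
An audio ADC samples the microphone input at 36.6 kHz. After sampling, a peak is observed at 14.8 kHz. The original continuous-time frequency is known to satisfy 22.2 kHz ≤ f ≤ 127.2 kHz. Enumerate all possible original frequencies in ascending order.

51.4 kHz, 58.4 kHz, 88 kHz, 95 kHz, 124.6 kHz

Frequencies that alias to 14.8 kHz are k·fs ± 14.8 kHz for integer k ≥ 0.
k=0: 14.8 kHz.
k=1: 21.8 kHz, 51.4 kHz.
k=2: 58.4 kHz, 88 kHz.
k=3: 95 kHz, 124.6 kHz.
k=4: 131.6 kHz, 161.2 kHz.
Within [22.2 kHz, 127.2 kHz]: 51.4 kHz, 58.4 kHz, 88 kHz, 95 kHz, 124.6 kHz.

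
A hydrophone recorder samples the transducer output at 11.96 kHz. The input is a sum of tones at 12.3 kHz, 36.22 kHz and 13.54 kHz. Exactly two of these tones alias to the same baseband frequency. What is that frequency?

fs/2 = 5.98 kHz.
12.3 kHz mod fs = 0.34 kHz.
0.34 kHz ≤ fs/2 = 5.98 kHz, appears at 0.34 kHz.
36.22 kHz mod fs = 0.34 kHz.
0.34 kHz ≤ fs/2 = 5.98 kHz, appears at 0.34 kHz.
13.54 kHz mod fs = 1.58 kHz.
1.58 kHz ≤ fs/2 = 5.98 kHz, appears at 1.58 kHz.
12.3 kHz and 36.22 kHz both map to 0.34 kHz.

0.34 kHz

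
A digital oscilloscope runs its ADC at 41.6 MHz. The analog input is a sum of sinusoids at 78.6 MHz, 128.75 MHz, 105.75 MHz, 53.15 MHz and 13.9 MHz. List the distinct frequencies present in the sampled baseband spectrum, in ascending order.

3.95 MHz, 4.6 MHz, 11.55 MHz, 13.9 MHz, 19.05 MHz

fs/2 = 20.8 MHz.
78.6 MHz mod fs = 37 MHz.
37 MHz > fs/2 = 20.8 MHz, folds to fs − 37 MHz = 4.6 MHz.
128.75 MHz mod fs = 3.95 MHz.
3.95 MHz ≤ fs/2 = 20.8 MHz, appears at 3.95 MHz.
105.75 MHz mod fs = 22.55 MHz.
22.55 MHz > fs/2 = 20.8 MHz, folds to fs − 22.55 MHz = 19.05 MHz.
53.15 MHz mod fs = 11.55 MHz.
11.55 MHz ≤ fs/2 = 20.8 MHz, appears at 11.55 MHz.
13.9 MHz ≤ fs/2 = 20.8 MHz, passes unchanged.
Distinct values: {3.95 MHz, 4.6 MHz, 11.55 MHz, 13.9 MHz, 19.05 MHz}.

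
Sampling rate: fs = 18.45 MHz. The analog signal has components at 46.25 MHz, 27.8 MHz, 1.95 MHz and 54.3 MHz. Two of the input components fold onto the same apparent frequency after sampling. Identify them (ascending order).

27.8 MHz, 46.25 MHz

fs/2 = 9.225 MHz.
46.25 MHz mod fs = 9.35 MHz.
9.35 MHz > fs/2 = 9.225 MHz, folds to fs − 9.35 MHz = 9.1 MHz.
27.8 MHz mod fs = 9.35 MHz.
9.35 MHz > fs/2 = 9.225 MHz, folds to fs − 9.35 MHz = 9.1 MHz.
1.95 MHz ≤ fs/2 = 9.225 MHz, passes unchanged.
54.3 MHz mod fs = 17.4 MHz.
17.4 MHz > fs/2 = 9.225 MHz, folds to fs − 17.4 MHz = 1.05 MHz.
27.8 MHz and 46.25 MHz both map to 9.1 MHz.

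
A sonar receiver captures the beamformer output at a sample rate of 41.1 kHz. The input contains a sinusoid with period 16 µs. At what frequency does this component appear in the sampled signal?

19.7 kHz

T = 16 µs → f = 1/T = 62.5 kHz.
62.5 kHz mod fs = 21.4 kHz.
21.4 kHz > fs/2 = 20.55 kHz, folds to fs − 21.4 kHz = 19.7 kHz.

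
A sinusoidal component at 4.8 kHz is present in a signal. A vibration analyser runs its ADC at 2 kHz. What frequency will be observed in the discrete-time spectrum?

4.8 kHz mod fs = 0.8 kHz.
0.8 kHz ≤ fs/2 = 1 kHz, appears at 0.8 kHz.

0.8 kHz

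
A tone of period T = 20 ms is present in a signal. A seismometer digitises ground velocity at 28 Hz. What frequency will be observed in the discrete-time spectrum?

6 Hz

T = 20 ms → f = 1/T = 50 Hz.
50 Hz mod fs = 22 Hz.
22 Hz > fs/2 = 14 Hz, folds to fs − 22 Hz = 6 Hz.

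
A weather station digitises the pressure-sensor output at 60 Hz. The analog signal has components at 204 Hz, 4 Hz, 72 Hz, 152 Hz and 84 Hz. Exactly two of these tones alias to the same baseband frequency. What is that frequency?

fs/2 = 30 Hz.
204 Hz mod fs = 24 Hz.
24 Hz ≤ fs/2 = 30 Hz, appears at 24 Hz.
4 Hz ≤ fs/2 = 30 Hz, passes unchanged.
72 Hz mod fs = 12 Hz.
12 Hz ≤ fs/2 = 30 Hz, appears at 12 Hz.
152 Hz mod fs = 32 Hz.
32 Hz > fs/2 = 30 Hz, folds to fs − 32 Hz = 28 Hz.
84 Hz mod fs = 24 Hz.
24 Hz ≤ fs/2 = 30 Hz, appears at 24 Hz.
84 Hz and 204 Hz both map to 24 Hz.

24 Hz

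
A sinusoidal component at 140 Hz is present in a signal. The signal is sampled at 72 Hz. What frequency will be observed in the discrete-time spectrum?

4 Hz

140 Hz mod fs = 68 Hz.
68 Hz > fs/2 = 36 Hz, folds to fs − 68 Hz = 4 Hz.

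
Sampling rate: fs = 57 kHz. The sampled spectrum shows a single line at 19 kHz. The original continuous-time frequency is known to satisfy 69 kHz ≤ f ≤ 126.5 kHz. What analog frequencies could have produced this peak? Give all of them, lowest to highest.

Frequencies that alias to 19 kHz are k·fs ± 19 kHz for integer k ≥ 0.
k=0: 19 kHz.
k=1: 38 kHz, 76 kHz.
k=2: 95 kHz, 133 kHz.
k=3: 152 kHz, 190 kHz.
Within [69 kHz, 126.5 kHz]: 76 kHz, 95 kHz.

76 kHz, 95 kHz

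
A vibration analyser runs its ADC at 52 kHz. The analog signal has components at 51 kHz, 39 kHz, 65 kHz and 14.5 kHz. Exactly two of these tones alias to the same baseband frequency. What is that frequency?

fs/2 = 26 kHz.
51 kHz > fs/2 = 26 kHz, folds to fs − 51 kHz = 1 kHz.
39 kHz > fs/2 = 26 kHz, folds to fs − 39 kHz = 13 kHz.
65 kHz mod fs = 13 kHz.
13 kHz ≤ fs/2 = 26 kHz, appears at 13 kHz.
14.5 kHz ≤ fs/2 = 26 kHz, passes unchanged.
39 kHz and 65 kHz both map to 13 kHz.

13 kHz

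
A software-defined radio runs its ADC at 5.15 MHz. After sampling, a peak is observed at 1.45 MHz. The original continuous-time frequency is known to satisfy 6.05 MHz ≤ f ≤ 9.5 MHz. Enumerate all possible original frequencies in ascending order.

6.6 MHz, 8.85 MHz

Frequencies that alias to 1.45 MHz are k·fs ± 1.45 MHz for integer k ≥ 0.
k=0: 1.45 MHz.
k=1: 3.7 MHz, 6.6 MHz.
k=2: 8.85 MHz, 11.75 MHz.
k=3: 14 MHz, 16.9 MHz.
Within [6.05 MHz, 9.5 MHz]: 6.6 MHz, 8.85 MHz.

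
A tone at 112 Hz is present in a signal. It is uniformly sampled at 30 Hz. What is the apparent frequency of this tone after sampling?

8 Hz

112 Hz mod fs = 22 Hz.
22 Hz > fs/2 = 15 Hz, folds to fs − 22 Hz = 8 Hz.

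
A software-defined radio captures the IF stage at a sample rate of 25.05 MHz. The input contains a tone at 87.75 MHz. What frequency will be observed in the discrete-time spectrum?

87.75 MHz mod fs = 12.6 MHz.
12.6 MHz > fs/2 = 12.525 MHz, folds to fs − 12.6 MHz = 12.45 MHz.

12.45 MHz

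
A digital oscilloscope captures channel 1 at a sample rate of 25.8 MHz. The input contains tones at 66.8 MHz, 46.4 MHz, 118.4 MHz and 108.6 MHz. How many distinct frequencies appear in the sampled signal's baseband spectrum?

fs/2 = 12.9 MHz.
66.8 MHz mod fs = 15.2 MHz.
15.2 MHz > fs/2 = 12.9 MHz, folds to fs − 15.2 MHz = 10.6 MHz.
46.4 MHz mod fs = 20.6 MHz.
20.6 MHz > fs/2 = 12.9 MHz, folds to fs − 20.6 MHz = 5.2 MHz.
118.4 MHz mod fs = 15.2 MHz.
15.2 MHz > fs/2 = 12.9 MHz, folds to fs − 15.2 MHz = 10.6 MHz.
108.6 MHz mod fs = 5.4 MHz.
5.4 MHz ≤ fs/2 = 12.9 MHz, appears at 5.4 MHz.
Distinct values: {5.2 MHz, 5.4 MHz, 10.6 MHz} → 3.

3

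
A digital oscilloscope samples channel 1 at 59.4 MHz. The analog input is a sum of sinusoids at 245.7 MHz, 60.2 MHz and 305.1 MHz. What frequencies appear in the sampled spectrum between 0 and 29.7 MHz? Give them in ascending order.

0.8 MHz, 8.1 MHz

fs/2 = 29.7 MHz.
245.7 MHz mod fs = 8.1 MHz.
8.1 MHz ≤ fs/2 = 29.7 MHz, appears at 8.1 MHz.
60.2 MHz mod fs = 0.8 MHz.
0.8 MHz ≤ fs/2 = 29.7 MHz, appears at 0.8 MHz.
305.1 MHz mod fs = 8.1 MHz.
8.1 MHz ≤ fs/2 = 29.7 MHz, appears at 8.1 MHz.
Distinct values: {0.8 MHz, 8.1 MHz}.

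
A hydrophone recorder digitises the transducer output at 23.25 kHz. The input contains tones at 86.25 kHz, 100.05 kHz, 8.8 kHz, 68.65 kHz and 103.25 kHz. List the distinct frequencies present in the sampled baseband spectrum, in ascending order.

fs/2 = 11.625 kHz.
86.25 kHz mod fs = 16.5 kHz.
16.5 kHz > fs/2 = 11.625 kHz, folds to fs − 16.5 kHz = 6.75 kHz.
100.05 kHz mod fs = 7.05 kHz.
7.05 kHz ≤ fs/2 = 11.625 kHz, appears at 7.05 kHz.
8.8 kHz ≤ fs/2 = 11.625 kHz, passes unchanged.
68.65 kHz mod fs = 22.15 kHz.
22.15 kHz > fs/2 = 11.625 kHz, folds to fs − 22.15 kHz = 1.1 kHz.
103.25 kHz mod fs = 10.25 kHz.
10.25 kHz ≤ fs/2 = 11.625 kHz, appears at 10.25 kHz.
Distinct values: {1.1 kHz, 6.75 kHz, 7.05 kHz, 8.8 kHz, 10.25 kHz}.

1.1 kHz, 6.75 kHz, 7.05 kHz, 8.8 kHz, 10.25 kHz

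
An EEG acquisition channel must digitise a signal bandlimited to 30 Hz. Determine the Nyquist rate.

Nyquist rate = 2 × 30 Hz = 60 Hz.

60 Hz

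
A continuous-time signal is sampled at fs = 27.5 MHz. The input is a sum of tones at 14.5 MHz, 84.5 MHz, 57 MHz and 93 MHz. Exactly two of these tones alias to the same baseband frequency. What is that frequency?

fs/2 = 13.75 MHz.
14.5 MHz > fs/2 = 13.75 MHz, folds to fs − 14.5 MHz = 13 MHz.
84.5 MHz mod fs = 2 MHz.
2 MHz ≤ fs/2 = 13.75 MHz, appears at 2 MHz.
57 MHz mod fs = 2 MHz.
2 MHz ≤ fs/2 = 13.75 MHz, appears at 2 MHz.
93 MHz mod fs = 10.5 MHz.
10.5 MHz ≤ fs/2 = 13.75 MHz, appears at 10.5 MHz.
57 MHz and 84.5 MHz both map to 2 MHz.

2 MHz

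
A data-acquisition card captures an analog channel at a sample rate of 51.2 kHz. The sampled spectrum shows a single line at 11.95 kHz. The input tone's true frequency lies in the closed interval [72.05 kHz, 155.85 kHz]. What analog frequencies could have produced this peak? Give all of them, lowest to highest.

Frequencies that alias to 11.95 kHz are k·fs ± 11.95 kHz for integer k ≥ 0.
k=0: 11.95 kHz.
k=1: 39.25 kHz, 63.15 kHz.
k=2: 90.45 kHz, 114.35 kHz.
k=3: 141.65 kHz, 165.55 kHz.
k=4: 192.85 kHz, 216.75 kHz.
Within [72.05 kHz, 155.85 kHz]: 90.45 kHz, 114.35 kHz, 141.65 kHz.

90.45 kHz, 114.35 kHz, 141.65 kHz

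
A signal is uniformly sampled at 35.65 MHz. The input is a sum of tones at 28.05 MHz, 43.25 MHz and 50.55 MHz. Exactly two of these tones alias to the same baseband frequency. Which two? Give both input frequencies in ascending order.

28.05 MHz, 43.25 MHz

fs/2 = 17.825 MHz.
28.05 MHz > fs/2 = 17.825 MHz, folds to fs − 28.05 MHz = 7.6 MHz.
43.25 MHz mod fs = 7.6 MHz.
7.6 MHz ≤ fs/2 = 17.825 MHz, appears at 7.6 MHz.
50.55 MHz mod fs = 14.9 MHz.
14.9 MHz ≤ fs/2 = 17.825 MHz, appears at 14.9 MHz.
28.05 MHz and 43.25 MHz both map to 7.6 MHz.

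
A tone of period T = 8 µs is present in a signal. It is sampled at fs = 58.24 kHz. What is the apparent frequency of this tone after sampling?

T = 8 µs → f = 1/T = 125 kHz.
125 kHz mod fs = 8.52 kHz.
8.52 kHz ≤ fs/2 = 29.12 kHz, appears at 8.52 kHz.

8.52 kHz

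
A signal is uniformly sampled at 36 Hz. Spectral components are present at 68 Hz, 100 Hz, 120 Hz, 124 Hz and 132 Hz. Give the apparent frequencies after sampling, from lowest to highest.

fs/2 = 18 Hz.
68 Hz mod fs = 32 Hz.
32 Hz > fs/2 = 18 Hz, folds to fs − 32 Hz = 4 Hz.
100 Hz mod fs = 28 Hz.
28 Hz > fs/2 = 18 Hz, folds to fs − 28 Hz = 8 Hz.
120 Hz mod fs = 12 Hz.
12 Hz ≤ fs/2 = 18 Hz, appears at 12 Hz.
124 Hz mod fs = 16 Hz.
16 Hz ≤ fs/2 = 18 Hz, appears at 16 Hz.
132 Hz mod fs = 24 Hz.
24 Hz > fs/2 = 18 Hz, folds to fs − 24 Hz = 12 Hz.
Distinct values: {4 Hz, 8 Hz, 12 Hz, 16 Hz}.

4 Hz, 8 Hz, 12 Hz, 16 Hz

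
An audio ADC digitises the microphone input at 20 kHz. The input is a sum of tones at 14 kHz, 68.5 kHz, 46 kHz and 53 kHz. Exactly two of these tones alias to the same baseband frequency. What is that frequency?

fs/2 = 10 kHz.
14 kHz > fs/2 = 10 kHz, folds to fs − 14 kHz = 6 kHz.
68.5 kHz mod fs = 8.5 kHz.
8.5 kHz ≤ fs/2 = 10 kHz, appears at 8.5 kHz.
46 kHz mod fs = 6 kHz.
6 kHz ≤ fs/2 = 10 kHz, appears at 6 kHz.
53 kHz mod fs = 13 kHz.
13 kHz > fs/2 = 10 kHz, folds to fs − 13 kHz = 7 kHz.
14 kHz and 46 kHz both map to 6 kHz.

6 kHz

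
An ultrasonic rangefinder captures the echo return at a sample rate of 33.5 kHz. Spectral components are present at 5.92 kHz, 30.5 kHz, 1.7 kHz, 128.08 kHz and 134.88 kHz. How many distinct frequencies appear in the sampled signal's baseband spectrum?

4

fs/2 = 16.75 kHz.
5.92 kHz ≤ fs/2 = 16.75 kHz, passes unchanged.
30.5 kHz > fs/2 = 16.75 kHz, folds to fs − 30.5 kHz = 3 kHz.
1.7 kHz ≤ fs/2 = 16.75 kHz, passes unchanged.
128.08 kHz mod fs = 27.58 kHz.
27.58 kHz > fs/2 = 16.75 kHz, folds to fs − 27.58 kHz = 5.92 kHz.
134.88 kHz mod fs = 0.88 kHz.
0.88 kHz ≤ fs/2 = 16.75 kHz, appears at 0.88 kHz.
Distinct values: {0.88 kHz, 1.7 kHz, 3 kHz, 5.92 kHz} → 4.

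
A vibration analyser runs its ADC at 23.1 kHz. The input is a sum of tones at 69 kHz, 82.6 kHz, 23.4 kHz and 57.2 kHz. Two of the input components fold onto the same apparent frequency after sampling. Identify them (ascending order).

fs/2 = 11.55 kHz.
69 kHz mod fs = 22.8 kHz.
22.8 kHz > fs/2 = 11.55 kHz, folds to fs − 22.8 kHz = 0.3 kHz.
82.6 kHz mod fs = 13.3 kHz.
13.3 kHz > fs/2 = 11.55 kHz, folds to fs − 13.3 kHz = 9.8 kHz.
23.4 kHz mod fs = 0.3 kHz.
0.3 kHz ≤ fs/2 = 11.55 kHz, appears at 0.3 kHz.
57.2 kHz mod fs = 11 kHz.
11 kHz ≤ fs/2 = 11.55 kHz, appears at 11 kHz.
23.4 kHz and 69 kHz both map to 0.3 kHz.

23.4 kHz, 69 kHz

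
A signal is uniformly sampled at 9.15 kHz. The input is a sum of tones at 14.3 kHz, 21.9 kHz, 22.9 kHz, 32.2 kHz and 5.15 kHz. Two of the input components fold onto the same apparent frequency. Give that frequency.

4 kHz

fs/2 = 4.575 kHz.
14.3 kHz mod fs = 5.15 kHz.
5.15 kHz > fs/2 = 4.575 kHz, folds to fs − 5.15 kHz = 4 kHz.
21.9 kHz mod fs = 3.6 kHz.
3.6 kHz ≤ fs/2 = 4.575 kHz, appears at 3.6 kHz.
22.9 kHz mod fs = 4.6 kHz.
4.6 kHz > fs/2 = 4.575 kHz, folds to fs − 4.6 kHz = 4.55 kHz.
32.2 kHz mod fs = 4.75 kHz.
4.75 kHz > fs/2 = 4.575 kHz, folds to fs − 4.75 kHz = 4.4 kHz.
5.15 kHz > fs/2 = 4.575 kHz, folds to fs − 5.15 kHz = 4 kHz.
5.15 kHz and 14.3 kHz both map to 4 kHz.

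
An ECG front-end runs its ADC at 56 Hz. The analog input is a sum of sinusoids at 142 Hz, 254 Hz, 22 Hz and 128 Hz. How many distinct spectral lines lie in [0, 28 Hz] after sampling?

fs/2 = 28 Hz.
142 Hz mod fs = 30 Hz.
30 Hz > fs/2 = 28 Hz, folds to fs − 30 Hz = 26 Hz.
254 Hz mod fs = 30 Hz.
30 Hz > fs/2 = 28 Hz, folds to fs − 30 Hz = 26 Hz.
22 Hz ≤ fs/2 = 28 Hz, passes unchanged.
128 Hz mod fs = 16 Hz.
16 Hz ≤ fs/2 = 28 Hz, appears at 16 Hz.
Distinct values: {16 Hz, 22 Hz, 26 Hz} → 3.

3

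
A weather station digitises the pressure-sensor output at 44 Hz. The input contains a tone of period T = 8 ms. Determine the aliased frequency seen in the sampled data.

7 Hz

T = 8 ms → f = 1/T = 125 Hz.
125 Hz mod fs = 37 Hz.
37 Hz > fs/2 = 22 Hz, folds to fs − 37 Hz = 7 Hz.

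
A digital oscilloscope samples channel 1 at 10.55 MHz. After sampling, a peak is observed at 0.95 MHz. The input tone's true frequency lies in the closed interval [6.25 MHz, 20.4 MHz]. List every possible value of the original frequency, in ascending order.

Frequencies that alias to 0.95 MHz are k·fs ± 0.95 MHz for integer k ≥ 0.
k=0: 0.95 MHz.
k=1: 9.6 MHz, 11.5 MHz.
k=2: 20.15 MHz, 22.05 MHz.
k=3: 30.7 MHz, 32.6 MHz.
Within [6.25 MHz, 20.4 MHz]: 9.6 MHz, 11.5 MHz, 20.15 MHz.

9.6 MHz, 11.5 MHz, 20.15 MHz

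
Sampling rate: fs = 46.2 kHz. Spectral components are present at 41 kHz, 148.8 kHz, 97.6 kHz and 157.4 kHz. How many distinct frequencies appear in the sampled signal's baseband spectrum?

fs/2 = 23.1 kHz.
41 kHz > fs/2 = 23.1 kHz, folds to fs − 41 kHz = 5.2 kHz.
148.8 kHz mod fs = 10.2 kHz.
10.2 kHz ≤ fs/2 = 23.1 kHz, appears at 10.2 kHz.
97.6 kHz mod fs = 5.2 kHz.
5.2 kHz ≤ fs/2 = 23.1 kHz, appears at 5.2 kHz.
157.4 kHz mod fs = 18.8 kHz.
18.8 kHz ≤ fs/2 = 23.1 kHz, appears at 18.8 kHz.
Distinct values: {5.2 kHz, 10.2 kHz, 18.8 kHz} → 3.

3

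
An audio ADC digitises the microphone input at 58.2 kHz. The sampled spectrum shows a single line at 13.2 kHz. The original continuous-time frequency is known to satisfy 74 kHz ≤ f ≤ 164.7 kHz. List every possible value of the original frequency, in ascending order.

103.2 kHz, 129.6 kHz, 161.4 kHz

Frequencies that alias to 13.2 kHz are k·fs ± 13.2 kHz for integer k ≥ 0.
k=0: 13.2 kHz.
k=1: 45 kHz, 71.4 kHz.
k=2: 103.2 kHz, 129.6 kHz.
k=3: 161.4 kHz, 187.8 kHz.
k=4: 219.6 kHz, 246 kHz.
Within [74 kHz, 164.7 kHz]: 103.2 kHz, 129.6 kHz, 161.4 kHz.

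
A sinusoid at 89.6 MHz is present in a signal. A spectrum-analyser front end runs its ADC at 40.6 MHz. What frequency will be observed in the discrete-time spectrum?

8.4 MHz

89.6 MHz mod fs = 8.4 MHz.
8.4 MHz ≤ fs/2 = 20.3 MHz, appears at 8.4 MHz.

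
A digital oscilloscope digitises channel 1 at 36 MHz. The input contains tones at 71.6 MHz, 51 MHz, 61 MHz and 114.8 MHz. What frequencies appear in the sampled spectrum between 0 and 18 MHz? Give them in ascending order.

0.4 MHz, 6.8 MHz, 11 MHz, 15 MHz

fs/2 = 18 MHz.
71.6 MHz mod fs = 35.6 MHz.
35.6 MHz > fs/2 = 18 MHz, folds to fs − 35.6 MHz = 0.4 MHz.
51 MHz mod fs = 15 MHz.
15 MHz ≤ fs/2 = 18 MHz, appears at 15 MHz.
61 MHz mod fs = 25 MHz.
25 MHz > fs/2 = 18 MHz, folds to fs − 25 MHz = 11 MHz.
114.8 MHz mod fs = 6.8 MHz.
6.8 MHz ≤ fs/2 = 18 MHz, appears at 6.8 MHz.
Distinct values: {0.4 MHz, 6.8 MHz, 11 MHz, 15 MHz}.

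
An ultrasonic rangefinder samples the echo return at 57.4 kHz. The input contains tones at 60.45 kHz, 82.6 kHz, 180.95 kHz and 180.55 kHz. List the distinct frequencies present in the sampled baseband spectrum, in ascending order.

fs/2 = 28.7 kHz.
60.45 kHz mod fs = 3.05 kHz.
3.05 kHz ≤ fs/2 = 28.7 kHz, appears at 3.05 kHz.
82.6 kHz mod fs = 25.2 kHz.
25.2 kHz ≤ fs/2 = 28.7 kHz, appears at 25.2 kHz.
180.95 kHz mod fs = 8.75 kHz.
8.75 kHz ≤ fs/2 = 28.7 kHz, appears at 8.75 kHz.
180.55 kHz mod fs = 8.35 kHz.
8.35 kHz ≤ fs/2 = 28.7 kHz, appears at 8.35 kHz.
Distinct values: {3.05 kHz, 8.35 kHz, 8.75 kHz, 25.2 kHz}.

3.05 kHz, 8.35 kHz, 8.75 kHz, 25.2 kHz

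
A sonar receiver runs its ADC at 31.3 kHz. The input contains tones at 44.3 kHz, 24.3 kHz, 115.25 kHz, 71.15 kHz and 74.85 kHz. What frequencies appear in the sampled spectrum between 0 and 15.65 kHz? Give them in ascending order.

fs/2 = 15.65 kHz.
44.3 kHz mod fs = 13 kHz.
13 kHz ≤ fs/2 = 15.65 kHz, appears at 13 kHz.
24.3 kHz > fs/2 = 15.65 kHz, folds to fs − 24.3 kHz = 7 kHz.
115.25 kHz mod fs = 21.35 kHz.
21.35 kHz > fs/2 = 15.65 kHz, folds to fs − 21.35 kHz = 9.95 kHz.
71.15 kHz mod fs = 8.55 kHz.
8.55 kHz ≤ fs/2 = 15.65 kHz, appears at 8.55 kHz.
74.85 kHz mod fs = 12.25 kHz.
12.25 kHz ≤ fs/2 = 15.65 kHz, appears at 12.25 kHz.
Distinct values: {7 kHz, 8.55 kHz, 9.95 kHz, 12.25 kHz, 13 kHz}.

7 kHz, 8.55 kHz, 9.95 kHz, 12.25 kHz, 13 kHz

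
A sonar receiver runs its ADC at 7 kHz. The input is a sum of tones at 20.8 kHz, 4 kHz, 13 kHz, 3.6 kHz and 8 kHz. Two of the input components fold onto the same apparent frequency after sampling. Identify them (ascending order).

8 kHz, 13 kHz

fs/2 = 3.5 kHz.
20.8 kHz mod fs = 6.8 kHz.
6.8 kHz > fs/2 = 3.5 kHz, folds to fs − 6.8 kHz = 0.2 kHz.
4 kHz > fs/2 = 3.5 kHz, folds to fs − 4 kHz = 3 kHz.
13 kHz mod fs = 6 kHz.
6 kHz > fs/2 = 3.5 kHz, folds to fs − 6 kHz = 1 kHz.
3.6 kHz > fs/2 = 3.5 kHz, folds to fs − 3.6 kHz = 3.4 kHz.
8 kHz mod fs = 1 kHz.
1 kHz ≤ fs/2 = 3.5 kHz, appears at 1 kHz.
8 kHz and 13 kHz both map to 1 kHz.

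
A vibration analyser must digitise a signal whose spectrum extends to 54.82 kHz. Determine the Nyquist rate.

Nyquist rate = 2 × 54.82 kHz = 109.64 kHz.

109.64 kHz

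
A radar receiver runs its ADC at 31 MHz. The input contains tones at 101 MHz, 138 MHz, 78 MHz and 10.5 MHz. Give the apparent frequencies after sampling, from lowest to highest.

8 MHz, 10.5 MHz, 14 MHz, 15 MHz

fs/2 = 15.5 MHz.
101 MHz mod fs = 8 MHz.
8 MHz ≤ fs/2 = 15.5 MHz, appears at 8 MHz.
138 MHz mod fs = 14 MHz.
14 MHz ≤ fs/2 = 15.5 MHz, appears at 14 MHz.
78 MHz mod fs = 16 MHz.
16 MHz > fs/2 = 15.5 MHz, folds to fs − 16 MHz = 15 MHz.
10.5 MHz ≤ fs/2 = 15.5 MHz, passes unchanged.
Distinct values: {8 MHz, 10.5 MHz, 14 MHz, 15 MHz}.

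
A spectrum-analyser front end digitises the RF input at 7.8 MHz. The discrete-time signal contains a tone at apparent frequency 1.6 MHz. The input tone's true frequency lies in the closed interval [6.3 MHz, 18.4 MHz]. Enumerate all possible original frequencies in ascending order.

Frequencies that alias to 1.6 MHz are k·fs ± 1.6 MHz for integer k ≥ 0.
k=0: 1.6 MHz.
k=1: 6.2 MHz, 9.4 MHz.
k=2: 14 MHz, 17.2 MHz.
k=3: 21.8 MHz, 25 MHz.
Within [6.3 MHz, 18.4 MHz]: 9.4 MHz, 14 MHz, 17.2 MHz.

9.4 MHz, 14 MHz, 17.2 MHz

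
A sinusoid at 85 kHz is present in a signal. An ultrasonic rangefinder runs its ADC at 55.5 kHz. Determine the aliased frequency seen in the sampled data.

85 kHz mod fs = 29.5 kHz.
29.5 kHz > fs/2 = 27.75 kHz, folds to fs − 29.5 kHz = 26 kHz.

26 kHz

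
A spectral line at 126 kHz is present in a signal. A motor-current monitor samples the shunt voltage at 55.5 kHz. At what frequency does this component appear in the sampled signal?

15 kHz

126 kHz mod fs = 15 kHz.
15 kHz ≤ fs/2 = 27.75 kHz, appears at 15 kHz.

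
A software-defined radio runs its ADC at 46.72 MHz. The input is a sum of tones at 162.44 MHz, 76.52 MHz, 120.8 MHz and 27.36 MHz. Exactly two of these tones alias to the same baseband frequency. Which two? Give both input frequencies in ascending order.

27.36 MHz, 120.8 MHz

fs/2 = 23.36 MHz.
162.44 MHz mod fs = 22.28 MHz.
22.28 MHz ≤ fs/2 = 23.36 MHz, appears at 22.28 MHz.
76.52 MHz mod fs = 29.8 MHz.
29.8 MHz > fs/2 = 23.36 MHz, folds to fs − 29.8 MHz = 16.92 MHz.
120.8 MHz mod fs = 27.36 MHz.
27.36 MHz > fs/2 = 23.36 MHz, folds to fs − 27.36 MHz = 19.36 MHz.
27.36 MHz > fs/2 = 23.36 MHz, folds to fs − 27.36 MHz = 19.36 MHz.
27.36 MHz and 120.8 MHz both map to 19.36 MHz.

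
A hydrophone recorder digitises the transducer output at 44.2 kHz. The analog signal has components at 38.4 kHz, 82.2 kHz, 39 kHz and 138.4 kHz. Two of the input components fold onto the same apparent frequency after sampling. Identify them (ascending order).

fs/2 = 22.1 kHz.
38.4 kHz > fs/2 = 22.1 kHz, folds to fs − 38.4 kHz = 5.8 kHz.
82.2 kHz mod fs = 38 kHz.
38 kHz > fs/2 = 22.1 kHz, folds to fs − 38 kHz = 6.2 kHz.
39 kHz > fs/2 = 22.1 kHz, folds to fs − 39 kHz = 5.2 kHz.
138.4 kHz mod fs = 5.8 kHz.
5.8 kHz ≤ fs/2 = 22.1 kHz, appears at 5.8 kHz.
38.4 kHz and 138.4 kHz both map to 5.8 kHz.

38.4 kHz, 138.4 kHz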